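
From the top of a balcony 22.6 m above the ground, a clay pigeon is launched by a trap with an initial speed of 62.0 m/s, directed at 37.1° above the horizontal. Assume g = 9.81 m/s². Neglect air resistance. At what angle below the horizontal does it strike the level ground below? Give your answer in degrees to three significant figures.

Horizontal component vₓ = 62.00 cos 37.1° = 49.45 m/s; vertical v_y0 = 62.00 sin 37.1° = 37.40 m/s.
With up positive and y = 0 at the ground: y(t) = 22.6 + (37.40) t − 4.905 t². Setting y = 0 and taking the positive root: t = [37.40 + √(37.40² + 2·9.81·22.6)] / 9.81 = (37.40 + 42.92) / 9.81 = 8.187 s.
At impact: v_y = v_y0 − g t = −42.92 m/s; vₓ = 49.45 m/s.
Angle below horizontal: arctan(|v_y|/vₓ) = arctan(42.92/49.45) = 40.96°.

41.0°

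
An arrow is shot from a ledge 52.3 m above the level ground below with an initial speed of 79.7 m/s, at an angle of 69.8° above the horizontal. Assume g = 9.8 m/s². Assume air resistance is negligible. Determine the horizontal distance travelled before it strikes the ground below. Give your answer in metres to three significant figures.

439 m

vₓ = 79.70 cos 69.8° = 27.52 m/s; v_y0 = 79.70 sin 69.8° = 74.80 m/s.
Vertical motion (up positive, ground at y = 0): 4.900 t² − (74.80) t − 52.3 = 0, so t = (74.80 + √(74.80² + 2·9.80·52.3)) / 9.80 = (74.80 + 81.36) / 9.80 = 15.93 s.
Horizontal distance: R = vₓ t = 27.52 × 15.93 = 438.5 m.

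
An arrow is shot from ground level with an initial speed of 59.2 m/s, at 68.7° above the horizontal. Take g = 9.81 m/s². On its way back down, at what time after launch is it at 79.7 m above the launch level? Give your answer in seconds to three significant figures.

Horizontal component vₓ = 59.20 cos 68.7° = 21.50 m/s; vertical v_y0 = 59.20 sin 68.7° = 55.16 m/s.
Height y(t) = 55.16 t − 4.905 t² = 79.7 gives 4.905 t² − 55.16 t + 79.7 = 0.
Quadratic formula: t = (55.16 ± √1478.5) / 9.81 = (55.16 ± 38.45) / 9.81 → t = 1.703 s or 9.542 s.
The descending-branch root is 9.542 s.

9.54 s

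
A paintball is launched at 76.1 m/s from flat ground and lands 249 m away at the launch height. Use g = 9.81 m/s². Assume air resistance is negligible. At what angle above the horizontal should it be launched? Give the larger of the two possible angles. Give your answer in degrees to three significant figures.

77.5°

From R = (v₀²/g) sin 2θ: sin 2θ = 9.81 × 249 / 5791.2 = 0.4218.
2θ = 24.95° or 180° − 24.95° = 155.1°, so θ = 12.47° or 77.53°.
The larger angle is 77.53°.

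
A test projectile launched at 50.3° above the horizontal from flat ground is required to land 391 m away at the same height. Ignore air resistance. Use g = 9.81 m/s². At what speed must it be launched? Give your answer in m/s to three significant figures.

On level ground R = v₀² sin 2θ / g ⇒ v₀ = √(gR / sin 2θ).
v₀ = √(9.81 × 391 / sin 100.6°) = √(3836 / 0.9829) = √3902.3 = 62.47 m/s.

62.5 m/s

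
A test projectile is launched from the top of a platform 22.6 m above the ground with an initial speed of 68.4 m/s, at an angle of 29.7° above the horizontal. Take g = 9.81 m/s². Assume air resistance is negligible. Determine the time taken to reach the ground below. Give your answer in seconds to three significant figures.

Horizontal component vₓ = 68.40 cos 29.7° = 59.41 m/s; vertical v_y0 = 68.40 sin 29.7° = 33.89 m/s.
Vertical motion (up positive, ground at y = 0): 4.905 t² − (33.89) t − 22.6 = 0, so t = (33.89 + √(33.89² + 2·9.81·22.6)) / 9.81 = (33.89 + 39.90) / 9.81 = 7.522 s.

7.52 s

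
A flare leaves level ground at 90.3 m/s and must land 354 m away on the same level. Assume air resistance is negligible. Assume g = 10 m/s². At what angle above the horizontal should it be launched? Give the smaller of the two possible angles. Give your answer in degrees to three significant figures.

R = v₀² sin 2θ / g gives sin 2θ = gR/v₀² = 10.0·354/90.3² = 0.4341.
2θ = 25.73° or 180° − 25.73° = 154.3°, so θ = 12.87° or 77.13°.
The smaller angle is 12.87°.

12.9°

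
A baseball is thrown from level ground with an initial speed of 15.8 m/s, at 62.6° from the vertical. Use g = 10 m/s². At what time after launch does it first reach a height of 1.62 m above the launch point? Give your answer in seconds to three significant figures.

Components: vₓ = 15.80 sin 62.6° = 14.03 m/s, v_y0 = 15.80 cos 62.6° = 7.271 m/s.
Require v_y0 t − ½ g t² = 1.62, i.e. 5.000 t² − 7.271 t + 1.62 = 0.
t = [7.271 ± √(7.271² − 2·10.0·1.62)] / 10.0 = (7.271 ± 4.524) / 10.0, so t = 0.2747 s or t = 1.180 s.
The first (ascending) time is 0.2747 s.

0.275 s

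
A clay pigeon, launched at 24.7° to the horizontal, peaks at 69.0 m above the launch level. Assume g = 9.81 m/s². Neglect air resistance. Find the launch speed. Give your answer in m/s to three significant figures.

At the peak v_y = 0, so v_y0 = √(2gH) = √(2 × 9.81 × 69.0) = 36.79 m/s.
v_y0 = v₀ sin θ ⇒ v₀ = 36.79 / sin 24.7° = 88.05 m/s.

88.1 m/s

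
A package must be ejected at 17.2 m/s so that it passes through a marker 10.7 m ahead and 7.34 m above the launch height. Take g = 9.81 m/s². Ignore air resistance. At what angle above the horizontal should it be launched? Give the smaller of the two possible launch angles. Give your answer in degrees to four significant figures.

Trajectory: y = x tanθ − g x² (1 + tan²θ)/(2v₀²). With x = 10.7, y = 7.34, v₀ = 17.2, g = 9.81:
1.898 tan²θ − 10.7 tanθ + (9.238) = 0.
tanθ = [10.7 ± √(10.7² − 4 × 1.898 × (9.238))] / (2 × 1.898) = (10.7 ± 6.659) / 3.796, giving tanθ = 1.064 or 4.572.
θ = 46.79° or 77.66°; the smaller is 46.79°.

46.79°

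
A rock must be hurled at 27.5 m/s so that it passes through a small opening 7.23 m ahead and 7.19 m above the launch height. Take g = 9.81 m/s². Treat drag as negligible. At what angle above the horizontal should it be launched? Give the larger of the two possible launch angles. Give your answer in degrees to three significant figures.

87.2°

Trajectory: y = x tanθ − g x² (1 + tan²θ)/(2v₀²). With x = 7.23, y = 7.19, v₀ = 27.5, g = 9.81:
0.3390 tan²θ − 7.23 tanθ + (7.529) = 0.
tanθ = [7.23 ± √(7.23² − 4 × 0.3390 × (7.529))] / (2 × 0.3390) = (7.23 ± 6.486) / 0.6781, giving tanθ = 1.098 or 20.23.
θ = 47.67° or 87.17°; the larger is 87.17°.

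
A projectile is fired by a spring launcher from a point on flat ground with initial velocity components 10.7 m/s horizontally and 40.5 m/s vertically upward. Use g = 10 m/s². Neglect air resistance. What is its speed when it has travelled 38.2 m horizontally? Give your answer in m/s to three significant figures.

11.7 m/s

Time to reach x = 38.2 m: t = x/vₓ = 38.2/10.70 = 3.570 s.
Vertical velocity there: v_y = v_y0 − g t = 40.50 − 10.0 × 3.570 = 4.799 m/s.
Speed: √(vₓ² + v_y²) = √(10.70² + 4.799²) = 11.73 m/s.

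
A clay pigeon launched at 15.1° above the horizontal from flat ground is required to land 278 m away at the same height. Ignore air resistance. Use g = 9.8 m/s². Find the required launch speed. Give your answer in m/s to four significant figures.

On level ground R = v₀² sin 2θ / g ⇒ v₀ = √(gR / sin 2θ).
v₀ = √(9.80 × 278 / sin 30.20°) = √(2724 / 0.5030) = √5416.1 = 73.59 m/s.

73.59 m/s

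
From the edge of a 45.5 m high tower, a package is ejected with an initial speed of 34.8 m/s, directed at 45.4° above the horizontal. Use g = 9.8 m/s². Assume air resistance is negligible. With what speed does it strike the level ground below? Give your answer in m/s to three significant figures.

Components: vₓ = 34.80 cos 45.4° = 24.43 m/s, v_y0 = 34.80 sin 45.4° = 24.78 m/s.
Vertical motion (up positive, ground at y = 0): 4.900 t² − (24.78) t − 45.5 = 0, so t = (24.78 + √(24.78² + 2·9.80·45.5)) / 9.80 = (24.78 + 38.80) / 9.80 = 6.488 s.
Vertical velocity at impact: v_y = v_y0 − g t = 24.78 − 9.80 × 6.488 = −38.80 m/s.
Speed: |v| = √(vₓ² + v_y²) = √(24.43² + 38.80²) = 45.86 m/s.

45.9 m/s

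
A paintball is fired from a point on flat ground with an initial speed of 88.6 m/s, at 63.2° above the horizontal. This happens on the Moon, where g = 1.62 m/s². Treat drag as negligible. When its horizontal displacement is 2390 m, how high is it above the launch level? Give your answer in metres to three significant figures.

1830 m

Horizontal component vₓ = 88.60 cos 63.2° = 39.95 m/s; vertical v_y0 = 88.60 sin 63.2° = 79.08 m/s.
Time to reach x = 2390 m: t = x/vₓ = 2390/39.95 = 59.83 s.
Height: y = v_y0 t − ½ g t² = 79.08 × 59.83 − 0.8100 × 59.83² = 4731 − 2899 = 1832 m.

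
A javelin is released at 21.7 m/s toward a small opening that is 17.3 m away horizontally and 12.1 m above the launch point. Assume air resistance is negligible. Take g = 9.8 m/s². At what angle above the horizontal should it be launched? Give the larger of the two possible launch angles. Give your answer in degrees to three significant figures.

77.4°

Trajectory: y = x tanθ − g x² (1 + tan²θ)/(2v₀²). With x = 17.3, y = 12.1, v₀ = 21.7, g = 9.80:
3.114 tan²θ − 17.3 tanθ + (15.21) = 0.
tanθ = [17.3 ± √(17.3² − 4 × 3.114 × (15.21))] / (2 × 3.114) = (17.3 ± 10.48) / 6.229, giving tanθ = 1.095 or 4.459.
θ = 47.61° or 77.36°; the larger is 77.36°.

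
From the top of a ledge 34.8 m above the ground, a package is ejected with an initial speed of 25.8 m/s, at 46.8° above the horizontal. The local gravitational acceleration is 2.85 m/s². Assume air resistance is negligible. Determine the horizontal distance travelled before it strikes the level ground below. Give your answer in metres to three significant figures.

Components: vₓ = 25.80 cos 46.8° = 17.66 m/s, v_y0 = 25.80 sin 46.8° = 18.81 m/s.
Vertical motion (up positive, ground at y = 0): 1.425 t² − (18.81) t − 34.8 = 0, so t = (18.81 + √(18.81² + 2·2.85·34.8)) / 2.85 = (18.81 + 23.50) / 2.85 = 14.84 s.
Horizontal distance: R = vₓ t = 17.66 × 14.84 = 262.2 m.

262 m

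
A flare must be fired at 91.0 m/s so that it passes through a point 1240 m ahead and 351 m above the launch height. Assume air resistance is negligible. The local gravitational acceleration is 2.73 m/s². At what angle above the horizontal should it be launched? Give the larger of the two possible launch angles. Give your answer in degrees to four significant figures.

Trajectory: y = x tanθ − g x² (1 + tan²θ)/(2v₀²). With x = 1240, y = 351, v₀ = 91.0, g = 2.73:
253.5 tan²θ − 1240 tanθ + (604.5) = 0.
tanθ = [1240 ± √(1240² − 4 × 253.5 × (604.5))] / (2 × 253.5) = (1240 ± 961.7) / 506.9, giving tanθ = 0.5491 or 4.343.
θ = 28.77° or 77.03°; the larger is 77.03°.

77.03°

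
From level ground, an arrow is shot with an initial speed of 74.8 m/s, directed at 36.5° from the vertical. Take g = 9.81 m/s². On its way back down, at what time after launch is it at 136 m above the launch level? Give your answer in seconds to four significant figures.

9.266 s

Components: vₓ = 74.80 sin 36.5° = 44.49 m/s, v_y0 = 74.80 cos 36.5° = 60.13 m/s.
Require v_y0 t − ½ g t² = 136, i.e. 4.905 t² − 60.13 t + 136 = 0.
Quadratic formula: t = (60.13 ± √947.12) / 9.81 = (60.13 ± 30.78) / 9.81 → t = 2.992 s or 9.266 s.
The descending-branch root is 9.266 s.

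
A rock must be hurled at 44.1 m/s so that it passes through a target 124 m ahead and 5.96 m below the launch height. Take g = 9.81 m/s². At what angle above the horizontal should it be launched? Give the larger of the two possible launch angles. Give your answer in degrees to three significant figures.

Trajectory: y = x tanθ − g x² (1 + tan²θ)/(2v₀²). With x = 124, y = −5.96, v₀ = 44.1, g = 9.81:
38.78 tan²θ − 124 tanθ + (32.82) = 0.
tanθ = [124 ± √(124² − 4 × 38.78 × (32.82))] / (2 × 38.78) = (124 ± 101.4) / 77.56, giving tanθ = 0.2912 or 2.906.
θ = 16.24° or 71.01°; the larger is 71.01°.

71.0°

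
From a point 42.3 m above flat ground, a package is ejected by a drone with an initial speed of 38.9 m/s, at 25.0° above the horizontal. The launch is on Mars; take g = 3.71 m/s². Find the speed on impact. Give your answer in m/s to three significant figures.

42.7 m/s

vₓ = 38.90 cos 25.0° = 35.26 m/s; v_y0 = 38.90 sin 25.0° = 16.44 m/s.
Vertical motion (up positive, ground at y = 0): 1.855 t² − (16.44) t − 42.3 = 0, so t = (16.44 + √(16.44² + 2·3.71·42.3)) / 3.71 = (16.44 + 24.17) / 3.71 = 10.95 s.
Vertical velocity at impact: v_y = v_y0 − g t = 16.44 − 3.71 × 10.95 = −24.17 m/s.
Speed: |v| = √(vₓ² + v_y²) = √(35.26² + 24.17²) = 42.74 m/s.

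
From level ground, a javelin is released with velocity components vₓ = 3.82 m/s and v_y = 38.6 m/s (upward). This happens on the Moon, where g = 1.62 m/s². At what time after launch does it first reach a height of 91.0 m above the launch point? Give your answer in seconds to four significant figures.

Height y(t) = 38.60 t − 0.8100 t² = 91.0 gives 0.8100 t² − 38.60 t + 91.0 = 0.
Quadratic formula: t = (38.60 ± √1195.1) / 1.62 = (38.60 ± 34.57) / 1.62 → t = 2.487 s or 45.17 s.
The first (ascending) time is 2.487 s.

2.487 s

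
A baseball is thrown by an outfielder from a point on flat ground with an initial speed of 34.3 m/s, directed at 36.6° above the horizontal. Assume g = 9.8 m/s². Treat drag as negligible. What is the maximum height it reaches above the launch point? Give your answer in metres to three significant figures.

21.3 m

Horizontal component vₓ = 34.30 cos 36.6° = 27.54 m/s; vertical v_y0 = 34.30 sin 36.6° = 20.45 m/s.
At the apex v_y = 0, so H = v_y0²/(2g) = 20.45²/19.60 = 21.34 m.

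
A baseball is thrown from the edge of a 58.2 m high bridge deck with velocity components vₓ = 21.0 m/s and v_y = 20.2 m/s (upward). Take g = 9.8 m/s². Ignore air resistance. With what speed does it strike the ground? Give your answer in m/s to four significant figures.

Vertical motion (up positive, ground at y = 0): 4.900 t² − (20.20) t − 58.2 = 0, so t = (20.20 + √(20.20² + 2·9.80·58.2)) / 9.80 = (20.20 + 39.35) / 9.80 = 6.077 s.
Vertical velocity at impact: v_y = v_y0 − g t = 20.20 − 9.80 × 6.077 = −39.35 m/s.
Speed: |v| = √(vₓ² + v_y²) = √(21.00² + 39.35²) = 44.61 m/s.

44.61 m/s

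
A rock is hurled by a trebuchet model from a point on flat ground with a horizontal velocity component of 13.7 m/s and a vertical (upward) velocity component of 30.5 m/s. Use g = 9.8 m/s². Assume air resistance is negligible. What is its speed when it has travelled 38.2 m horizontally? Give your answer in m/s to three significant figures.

At x = 38.2 m, t = x/vₓ = 38.2/13.70 = 2.788 s.
Vertical velocity there: v_y = v_y0 − g t = 30.50 − 9.80 × 2.788 = 3.174 m/s.
Speed: √(vₓ² + v_y²) = √(13.70² + 3.174²) = 14.06 m/s.

14.1 m/s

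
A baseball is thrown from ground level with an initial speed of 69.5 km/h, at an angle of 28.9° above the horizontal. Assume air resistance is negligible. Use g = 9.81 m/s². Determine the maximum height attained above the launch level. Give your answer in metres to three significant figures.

Convert: 69.5 km/h = 69.5/3.6 = 19.31 m/s.
Horizontal component vₓ = 19.31 cos 28.9° = 16.90 m/s; vertical v_y0 = 19.31 sin 28.9° = 9.330 m/s.
Peak height H = v_y0² / (2g) = 87.050 / 19.62 = 4.437 m.

4.44 m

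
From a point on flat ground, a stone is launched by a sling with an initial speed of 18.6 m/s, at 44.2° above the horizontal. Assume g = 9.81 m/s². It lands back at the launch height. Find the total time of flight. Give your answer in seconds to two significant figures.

Components: vₓ = 18.60 cos 44.2° = 13.33 m/s, v_y0 = 18.60 sin 44.2° = 12.97 m/s.
It returns to y = 0 when t = 2 v_y0 / g = 2(12.97)/9.81 = 2.644 s.

2.6 s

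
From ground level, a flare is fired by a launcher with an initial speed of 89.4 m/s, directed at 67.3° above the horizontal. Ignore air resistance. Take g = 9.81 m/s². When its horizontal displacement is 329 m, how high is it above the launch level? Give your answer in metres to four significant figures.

Resolve: vₓ = 89.40 cos 67.3° = 34.50 m/s and v_y0 = 89.40 sin 67.3° = 82.47 m/s.
At x = 329 m, t = x/vₓ = 329/34.50 = 9.536 s.
Height: y = v_y0 t − ½ g t² = 82.47 × 9.536 − 4.905 × 9.536² = 786.5 − 446.1 = 340.4 m.

340.4 m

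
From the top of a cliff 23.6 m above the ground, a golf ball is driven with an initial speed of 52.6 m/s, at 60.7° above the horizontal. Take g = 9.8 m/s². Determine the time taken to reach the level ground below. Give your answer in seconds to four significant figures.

9.850 s

Resolve: vₓ = 52.60 cos 60.7° = 25.74 m/s and v_y0 = 52.60 sin 60.7° = 45.87 m/s.
The projectile lands when y = 23.6 + (45.87) t − ½·9.80·t² = 0. Positive root: t = (45.87 + √(45.87² + 2·9.80·23.6)) / 9.80 = (45.87 + 50.66) / 9.80 = 9.850 s.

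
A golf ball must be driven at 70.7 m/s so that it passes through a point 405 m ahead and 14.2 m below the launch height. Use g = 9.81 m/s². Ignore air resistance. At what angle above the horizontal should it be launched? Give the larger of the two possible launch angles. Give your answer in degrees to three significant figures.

Trajectory: y = x tanθ − g x² (1 + tan²θ)/(2v₀²). With x = 405, y = −14.2, v₀ = 70.7, g = 9.81:
161.0 tan²θ − 405 tanθ + (146.8) = 0.
tanθ = [405 ± √(405² − 4 × 161.0 × (146.8))] / (2 × 161.0) = (405 ± 263.7) / 321.9, giving tanθ = 0.4389 or 2.077.
θ = 23.70° or 64.29°; the larger is 64.29°.

64.3°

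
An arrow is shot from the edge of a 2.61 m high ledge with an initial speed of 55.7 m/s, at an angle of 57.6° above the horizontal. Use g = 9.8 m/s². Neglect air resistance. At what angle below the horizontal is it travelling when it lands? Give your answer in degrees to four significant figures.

57.90°

Components: vₓ = 55.70 cos 57.6° = 29.85 m/s, v_y0 = 55.70 sin 57.6° = 47.03 m/s.
The projectile lands when y = 2.61 + (47.03) t − ½·9.80·t² = 0. Positive root: t = (47.03 + √(47.03² + 2·9.80·2.61)) / 9.80 = (47.03 + 47.57) / 9.80 = 9.653 s.
At impact: v_y = v_y0 − g t = −47.57 m/s; vₓ = 29.85 m/s.
Angle below horizontal: arctan(|v_y|/vₓ) = arctan(47.57/29.85) = 57.90°.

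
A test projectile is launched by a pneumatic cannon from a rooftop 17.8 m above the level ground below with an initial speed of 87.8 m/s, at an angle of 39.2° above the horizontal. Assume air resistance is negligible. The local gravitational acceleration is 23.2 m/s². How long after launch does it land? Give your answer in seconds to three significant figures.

5.09 s

Resolve: vₓ = 87.80 cos 39.2° = 68.04 m/s and v_y0 = 87.80 sin 39.2° = 55.49 m/s.
With up positive and y = 0 at the ground: y(t) = 17.8 + (55.49) t − 11.60 t². Setting y = 0 and taking the positive root: t = [55.49 + √(55.49² + 2·23.2·17.8)] / 23.2 = (55.49 + 62.49) / 23.2 = 5.086 s.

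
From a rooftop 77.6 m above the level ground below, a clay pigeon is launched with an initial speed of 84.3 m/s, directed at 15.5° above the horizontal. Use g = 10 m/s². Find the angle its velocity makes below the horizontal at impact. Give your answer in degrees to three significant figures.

Components: vₓ = 84.30 cos 15.5° = 81.23 m/s, v_y0 = 84.30 sin 15.5° = 22.53 m/s.
Vertical motion (up positive, ground at y = 0): 5.000 t² − (22.53) t − 77.6 = 0, so t = (22.53 + √(22.53² + 2·10.0·77.6)) / 10.0 = (22.53 + 45.38) / 10.0 = 6.791 s.
At impact: v_y = v_y0 − g t = −45.38 m/s; vₓ = 81.23 m/s.
Angle below horizontal: arctan(|v_y|/vₓ) = arctan(45.38/81.23) = 29.19°.

29.2°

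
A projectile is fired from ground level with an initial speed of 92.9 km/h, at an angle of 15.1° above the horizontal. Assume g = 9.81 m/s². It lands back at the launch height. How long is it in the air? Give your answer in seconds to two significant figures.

Convert: 92.9 km/h = 92.9/3.6 = 25.81 m/s.
Components: vₓ = 25.81 cos 15.1° = 24.91 m/s, v_y0 = 25.81 sin 15.1° = 6.722 m/s.
Time of flight on level ground: T = 2 v_y0 / g = 2 × 6.722 / 9.81 = 1.371 s.

1.4 s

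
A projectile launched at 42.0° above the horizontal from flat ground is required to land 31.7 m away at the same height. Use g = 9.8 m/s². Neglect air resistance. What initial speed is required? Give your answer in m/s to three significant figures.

17.7 m/s

On level ground R = v₀² sin 2θ / g ⇒ v₀ = √(gR / sin 2θ).
v₀ = √(9.80 × 31.7 / sin 84.00°) = √(310.7 / 0.9945) = √312.37 = 17.67 m/s.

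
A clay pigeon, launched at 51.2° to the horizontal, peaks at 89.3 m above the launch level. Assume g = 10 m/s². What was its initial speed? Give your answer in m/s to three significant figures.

54.2 m/s

At the peak v_y = 0, so v_y0 = √(2gH) = √(2 × 10.0 × 89.3) = 42.26 m/s.
v_y0 = v₀ sin θ ⇒ v₀ = 42.26 / sin 51.2° = 54.23 m/s.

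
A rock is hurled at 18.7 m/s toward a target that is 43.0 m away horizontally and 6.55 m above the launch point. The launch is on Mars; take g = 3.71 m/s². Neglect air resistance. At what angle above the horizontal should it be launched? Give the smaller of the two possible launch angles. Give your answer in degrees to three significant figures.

22.8°

Trajectory: y = x tanθ − g x² (1 + tan²θ)/(2v₀²). With x = 43.0, y = 6.55, v₀ = 18.7, g = 3.71:
9.808 tan²θ − 43.0 tanθ + (16.36) = 0.
tanθ = [43.0 ± √(43.0² − 4 × 9.808 × (16.36))] / (2 × 9.808) = (43.0 ± 34.74) / 19.62, giving tanθ = 0.4208 or 3.963.
θ = 22.82° or 75.84°; the smaller is 22.82°.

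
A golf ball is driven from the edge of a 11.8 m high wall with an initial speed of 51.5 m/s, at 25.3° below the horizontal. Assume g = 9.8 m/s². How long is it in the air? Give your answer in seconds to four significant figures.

0.4840 s

Components: vₓ = 51.50 cos 25.3° = 46.56 m/s, v_y0 = −22.01 m/s (downward).
The projectile lands when y = 11.8 + (−22.01) t − ½·9.80·t² = 0. Positive root: t = (−22.01 + √(22.01² + 2·9.80·11.8)) / 9.80 = (−22.01 + 26.75) / 9.80 = 0.4840 s.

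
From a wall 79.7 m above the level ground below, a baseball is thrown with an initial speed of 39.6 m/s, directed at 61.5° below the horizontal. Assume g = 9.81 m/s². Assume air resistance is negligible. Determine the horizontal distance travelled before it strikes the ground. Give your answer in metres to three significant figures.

34.4 m

vₓ = 39.60 cos 61.5° = 18.90 m/s; v_y0 = −34.80 m/s (downward).
With up positive and y = 0 at the ground: y(t) = 79.7 + (−34.80) t − 4.905 t². Setting y = 0 and taking the positive root: t = [−34.80 + √(34.80² + 2·9.81·79.7)] / 9.81 = (−34.80 + 52.68) / 9.81 = 1.822 s.
Horizontal distance: R = vₓ t = 18.90 × 1.822 = 34.43 m.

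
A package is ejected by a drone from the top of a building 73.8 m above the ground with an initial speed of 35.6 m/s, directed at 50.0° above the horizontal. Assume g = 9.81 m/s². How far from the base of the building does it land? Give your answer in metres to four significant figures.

172.8 m

vₓ = 35.60 cos 50.0° = 22.88 m/s; v_y0 = 35.60 sin 50.0° = 27.27 m/s.
The projectile lands when y = 73.8 + (27.27) t − ½·9.81·t² = 0. Positive root: t = (27.27 + √(27.27² + 2·9.81·73.8)) / 9.81 = (27.27 + 46.82) / 9.81 = 7.552 s.
Horizontal distance: R = vₓ t = 22.88 × 7.552 = 172.8 m.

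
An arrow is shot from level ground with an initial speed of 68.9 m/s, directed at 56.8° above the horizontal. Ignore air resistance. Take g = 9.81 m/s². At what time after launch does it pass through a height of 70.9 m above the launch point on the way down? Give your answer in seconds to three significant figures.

Components: vₓ = 68.90 cos 56.8° = 37.73 m/s, v_y0 = 68.90 sin 56.8° = 57.65 m/s.
Set y = v_y0 t − ½ g t² = 70.9: 4.905 t² − 57.65 t + 70.9 = 0.
t = [57.65 ± √(57.65² − 2·9.81·70.9)] / 9.81 = (57.65 ± 43.96) / 9.81, so t = 1.395 s or t = 10.36 s.
The descending-branch root is 10.36 s.

10.4 s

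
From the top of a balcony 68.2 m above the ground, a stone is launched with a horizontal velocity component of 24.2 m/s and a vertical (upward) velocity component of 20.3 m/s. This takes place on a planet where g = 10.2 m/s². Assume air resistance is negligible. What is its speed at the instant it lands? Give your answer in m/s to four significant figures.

48.88 m/s

The projectile lands when y = 68.2 + (20.30) t − ½·10.2·t² = 0. Positive root: t = (20.30 + √(20.30² + 2·10.2·68.2)) / 10.2 = (20.30 + 42.47) / 10.2 = 6.154 s.
Vertical velocity at impact: v_y = v_y0 − g t = 20.30 − 10.2 × 6.154 = −42.47 m/s.
Speed: |v| = √(vₓ² + v_y²) = √(24.20² + 42.47²) = 48.88 m/s.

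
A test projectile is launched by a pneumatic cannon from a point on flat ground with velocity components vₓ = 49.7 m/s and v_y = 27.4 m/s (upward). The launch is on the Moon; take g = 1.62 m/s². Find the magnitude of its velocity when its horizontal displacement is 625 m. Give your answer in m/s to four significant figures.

x = vₓ t ⇒ t = 625/49.70 = 12.58 s.
Vertical velocity there: v_y = v_y0 − g t = 27.40 − 1.62 × 12.58 = 7.028 m/s.
Speed: √(vₓ² + v_y²) = √(49.70² + 7.028²) = 50.19 m/s.

50.19 m/s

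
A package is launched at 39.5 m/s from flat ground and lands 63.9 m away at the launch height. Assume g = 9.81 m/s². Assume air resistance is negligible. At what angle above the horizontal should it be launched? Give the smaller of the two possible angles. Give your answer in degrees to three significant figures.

R = v₀² sin 2θ / g gives sin 2θ = gR/v₀² = 9.81·63.9/39.5² = 0.4018.
2θ = 23.69° or 180° − 23.69° = 156.3°, so θ = 11.84° or 78.16°.
The smaller angle is 11.84°.

11.8°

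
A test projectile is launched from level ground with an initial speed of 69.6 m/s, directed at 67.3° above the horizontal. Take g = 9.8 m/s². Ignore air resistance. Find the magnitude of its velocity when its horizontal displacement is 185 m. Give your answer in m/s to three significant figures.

27.1 m/s

vₓ = 69.60 cos 67.3° = 26.86 m/s; v_y0 = 69.60 sin 67.3° = 64.21 m/s.
x = vₓ t ⇒ t = 185/26.86 = 6.888 s.
Vertical velocity there: v_y = v_y0 − g t = 64.21 − 9.80 × 6.888 = −3.292 m/s.
Speed: √(vₓ² + v_y²) = √(26.86² + 3.292²) = 27.06 m/s.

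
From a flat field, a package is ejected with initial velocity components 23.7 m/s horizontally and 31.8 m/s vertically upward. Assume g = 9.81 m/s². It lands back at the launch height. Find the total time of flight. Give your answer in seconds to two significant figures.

6.5 s

It returns to y = 0 when t = 2 v_y0 / g = 2(31.80)/9.81 = 6.483 s.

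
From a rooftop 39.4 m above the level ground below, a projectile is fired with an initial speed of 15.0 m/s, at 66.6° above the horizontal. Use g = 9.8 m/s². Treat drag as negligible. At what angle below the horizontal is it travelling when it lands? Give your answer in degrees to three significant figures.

79.1°

vₓ = 15.00 cos 66.6° = 5.957 m/s; v_y0 = 15.00 sin 66.6° = 13.77 m/s.
Vertical motion (up positive, ground at y = 0): 4.900 t² − (13.77) t − 39.4 = 0, so t = (13.77 + √(13.77² + 2·9.80·39.4)) / 9.80 = (13.77 + 31.01) / 9.80 = 4.569 s.
At impact: v_y = v_y0 − g t = −31.01 m/s; vₓ = 5.957 m/s.
Angle below horizontal: arctan(|v_y|/vₓ) = arctan(31.01/5.957) = 79.13°.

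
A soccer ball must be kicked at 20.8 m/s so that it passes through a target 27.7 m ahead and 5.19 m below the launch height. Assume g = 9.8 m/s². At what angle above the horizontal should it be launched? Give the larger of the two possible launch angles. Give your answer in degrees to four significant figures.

Trajectory: y = x tanθ − g x² (1 + tan²θ)/(2v₀²). With x = 27.7, y = −5.19, v₀ = 20.8, g = 9.80:
8.690 tan²θ − 27.7 tanθ + (3.500) = 0.
tanθ = [27.7 ± √(27.7² − 4 × 8.690 × (3.500))] / (2 × 8.690) = (27.7 ± 25.41) / 17.38, giving tanθ = 0.1318 or 3.056.
θ = 7.509° or 71.88°; the larger is 71.88°.

71.88°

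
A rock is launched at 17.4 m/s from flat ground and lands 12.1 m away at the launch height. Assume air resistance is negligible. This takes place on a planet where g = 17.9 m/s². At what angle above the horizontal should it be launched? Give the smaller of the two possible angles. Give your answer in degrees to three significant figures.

22.8°

From R = (v₀²/g) sin 2θ: sin 2θ = 17.9 × 12.1 / 302.76 = 0.7154.
2θ = 45.67° or 180° − 45.67° = 134.3°, so θ = 22.84° or 67.16°.
The smaller angle is 22.84°.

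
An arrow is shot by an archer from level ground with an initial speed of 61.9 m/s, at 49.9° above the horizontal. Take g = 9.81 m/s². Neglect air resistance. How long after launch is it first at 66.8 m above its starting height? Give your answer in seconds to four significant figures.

Horizontal component vₓ = 61.90 cos 49.9° = 39.87 m/s; vertical v_y0 = 61.90 sin 49.9° = 47.35 m/s.
Set y = v_y0 t − ½ g t² = 66.8: 4.905 t² − 47.35 t + 66.8 = 0.
Quadratic formula: t = (47.35 ± √931.28) / 9.81 = (47.35 ± 30.52) / 9.81 → t = 1.716 s or 7.937 s.
The first (ascending) time is 1.716 s.

1.716 s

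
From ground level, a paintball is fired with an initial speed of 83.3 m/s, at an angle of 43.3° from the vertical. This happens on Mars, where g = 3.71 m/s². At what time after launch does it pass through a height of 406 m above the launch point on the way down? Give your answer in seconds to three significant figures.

23.3 s

Horizontal component vₓ = 83.30 sin 43.3° = 57.13 m/s; vertical v_y0 = 83.30 cos 43.3° = 60.62 m/s.
Height y(t) = 60.62 t − 1.855 t² = 406 gives 1.855 t² − 60.62 t + 406 = 0.
Quadratic formula: t = (60.62 ± √662.69) / 3.71 = (60.62 ± 25.74) / 3.71 → t = 9.402 s or 23.28 s.
The descending-branch root is 23.28 s.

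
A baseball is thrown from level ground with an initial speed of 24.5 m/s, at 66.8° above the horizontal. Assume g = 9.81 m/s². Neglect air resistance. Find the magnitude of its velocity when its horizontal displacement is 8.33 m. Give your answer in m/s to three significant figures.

17.0 m/s

Horizontal component vₓ = 24.50 cos 66.8° = 9.652 m/s; vertical v_y0 = 24.50 sin 66.8° = 22.52 m/s.
At x = 8.33 m, t = x/vₓ = 8.33/9.652 = 0.8631 s.
Vertical velocity there: v_y = v_y0 − g t = 22.52 − 9.81 × 0.8631 = 14.05 m/s.
Speed: √(vₓ² + v_y²) = √(9.652² + 14.05²) = 17.05 m/s.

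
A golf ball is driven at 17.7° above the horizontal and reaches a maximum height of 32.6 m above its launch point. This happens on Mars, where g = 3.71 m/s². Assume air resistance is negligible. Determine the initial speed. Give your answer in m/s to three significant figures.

At the peak v_y = 0, so v_y0 = √(2gH) = √(2 × 3.71 × 32.6) = 15.55 m/s.
v_y0 = v₀ sin θ ⇒ v₀ = 15.55 / sin 17.7° = 51.16 m/s.

51.2 m/s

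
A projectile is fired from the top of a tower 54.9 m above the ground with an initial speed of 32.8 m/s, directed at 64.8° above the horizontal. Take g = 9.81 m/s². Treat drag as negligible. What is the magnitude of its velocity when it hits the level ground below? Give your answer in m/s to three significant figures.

46.4 m/s

vₓ = 32.80 cos 64.8° = 13.97 m/s; v_y0 = 32.80 sin 64.8° = 29.68 m/s.
Vertical motion (up positive, ground at y = 0): 4.905 t² − (29.68) t − 54.9 = 0, so t = (29.68 + √(29.68² + 2·9.81·54.9)) / 9.81 = (29.68 + 44.25) / 9.81 = 7.536 s.
Vertical velocity at impact: v_y = v_y0 − g t = 29.68 − 9.81 × 7.536 = −44.25 m/s.
Speed: |v| = √(vₓ² + v_y²) = √(13.97² + 44.25²) = 46.40 m/s.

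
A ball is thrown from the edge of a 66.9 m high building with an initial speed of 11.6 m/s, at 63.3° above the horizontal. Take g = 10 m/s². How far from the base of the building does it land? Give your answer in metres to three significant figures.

Horizontal component vₓ = 11.60 cos 63.3° = 5.212 m/s; vertical v_y0 = 11.60 sin 63.3° = 10.36 m/s.
The projectile lands when y = 66.9 + (10.36) t − ½·10.0·t² = 0. Positive root: t = (10.36 + √(10.36² + 2·10.0·66.9)) / 10.0 = (10.36 + 38.02) / 10.0 = 4.838 s.
Horizontal distance: R = vₓ t = 5.212 × 4.838 = 25.22 m.

25.2 m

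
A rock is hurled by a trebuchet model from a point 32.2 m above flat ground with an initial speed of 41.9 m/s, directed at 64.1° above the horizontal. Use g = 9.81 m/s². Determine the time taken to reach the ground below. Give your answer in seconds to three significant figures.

Horizontal component vₓ = 41.90 cos 64.1° = 18.30 m/s; vertical v_y0 = 41.90 sin 64.1° = 37.69 m/s.
The projectile lands when y = 32.2 + (37.69) t − ½·9.81·t² = 0. Positive root: t = (37.69 + √(37.69² + 2·9.81·32.2)) / 9.81 = (37.69 + 45.30) / 9.81 = 8.460 s.

8.46 s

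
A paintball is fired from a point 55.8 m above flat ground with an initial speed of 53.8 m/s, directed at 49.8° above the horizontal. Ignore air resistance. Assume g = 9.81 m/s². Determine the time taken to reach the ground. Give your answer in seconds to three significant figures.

Resolve: vₓ = 53.80 cos 49.8° = 34.73 m/s and v_y0 = 53.80 sin 49.8° = 41.09 m/s.
The projectile lands when y = 55.8 + (41.09) t − ½·9.81·t² = 0. Positive root: t = (41.09 + √(41.09² + 2·9.81·55.8)) / 9.81 = (41.09 + 52.76) / 9.81 = 9.567 s.

9.57 s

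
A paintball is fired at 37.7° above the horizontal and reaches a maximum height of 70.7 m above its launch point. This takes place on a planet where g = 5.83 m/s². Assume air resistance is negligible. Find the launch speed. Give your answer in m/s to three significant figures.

At the peak v_y = 0, so v_y0 = √(2gH) = √(2 × 5.83 × 70.7) = 28.71 m/s.
v_y0 = v₀ sin θ ⇒ v₀ = 28.71 / sin 37.7° = 46.95 m/s.

47.0 m/s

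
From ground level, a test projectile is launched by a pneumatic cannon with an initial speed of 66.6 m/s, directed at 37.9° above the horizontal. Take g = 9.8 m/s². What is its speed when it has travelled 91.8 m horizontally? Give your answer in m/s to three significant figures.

Horizontal component vₓ = 66.60 cos 37.9° = 52.55 m/s; vertical v_y0 = 66.60 sin 37.9° = 40.91 m/s.
At x = 91.8 m, t = x/vₓ = 91.8/52.55 = 1.747 s.
Vertical velocity there: v_y = v_y0 − g t = 40.91 − 9.80 × 1.747 = 23.79 m/s.
Speed: √(vₓ² + v_y²) = √(52.55² + 23.79²) = 57.69 m/s.

57.7 m/s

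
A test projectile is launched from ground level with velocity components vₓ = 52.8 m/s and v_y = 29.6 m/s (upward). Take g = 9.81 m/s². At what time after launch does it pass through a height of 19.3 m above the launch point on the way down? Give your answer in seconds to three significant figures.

5.29 s

Height y(t) = 29.60 t − 4.905 t² = 19.3 gives 4.905 t² − 29.60 t + 19.3 = 0.
Quadratic formula: t = (29.60 ± √497.49) / 9.81 = (29.60 ± 22.30) / 9.81 → t = 0.7437 s or 5.291 s.
The descending-branch root is 5.291 s.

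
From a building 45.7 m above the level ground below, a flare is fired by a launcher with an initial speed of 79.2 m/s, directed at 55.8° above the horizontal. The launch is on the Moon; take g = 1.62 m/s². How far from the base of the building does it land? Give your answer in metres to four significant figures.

3631 m

Horizontal component vₓ = 79.20 cos 55.8° = 44.52 m/s; vertical v_y0 = 79.20 sin 55.8° = 65.50 m/s.
With up positive and y = 0 at the ground: y(t) = 45.7 + (65.50) t − 0.8100 t². Setting y = 0 and taking the positive root: t = [65.50 + √(65.50² + 2·1.62·45.7)] / 1.62 = (65.50 + 66.63) / 1.62 = 81.56 s.
Horizontal distance: R = vₓ t = 44.52 × 81.56 = 3631 m.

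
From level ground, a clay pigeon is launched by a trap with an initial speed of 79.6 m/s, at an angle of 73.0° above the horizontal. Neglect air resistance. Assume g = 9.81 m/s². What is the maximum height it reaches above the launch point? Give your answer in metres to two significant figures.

Resolve: vₓ = 79.60 cos 73.0° = 23.27 m/s and v_y0 = 79.60 sin 73.0° = 76.12 m/s.
Maximum height: H = v_y0² / (2g) = 76.12² / (2 × 9.81) = 295.3 m.

300 m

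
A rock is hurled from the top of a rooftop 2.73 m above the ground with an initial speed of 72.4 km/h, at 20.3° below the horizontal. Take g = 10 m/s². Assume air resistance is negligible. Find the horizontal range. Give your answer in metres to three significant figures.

Convert: 72.4 km/h = 72.4/3.6 = 20.11 m/s.
Components: vₓ = 20.11 cos 20.3° = 18.86 m/s, v_y0 = −6.977 m/s (downward).
The projectile lands when y = 2.73 + (−6.977) t − ½·10.0·t² = 0. Positive root: t = (−6.977 + √(6.977² + 2·10.0·2.73)) / 10.0 = (−6.977 + 10.16) / 10.0 = 0.3186 s.
Horizontal distance: R = vₓ t = 18.86 × 0.3186 = 6.009 m.

6.01 m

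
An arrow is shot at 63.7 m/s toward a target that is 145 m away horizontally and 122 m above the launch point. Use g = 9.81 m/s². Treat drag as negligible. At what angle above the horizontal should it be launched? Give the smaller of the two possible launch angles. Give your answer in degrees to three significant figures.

52.9°

Trajectory: y = x tanθ − g x² (1 + tan²θ)/(2v₀²). With x = 145, y = 122, v₀ = 63.7, g = 9.81:
25.42 tan²θ − 145 tanθ + (147.4) = 0.
tanθ = [145 ± √(145² − 4 × 25.42 × (147.4))] / (2 × 25.42) = (145 ± 77.71) / 50.83, giving tanθ = 1.324 or 4.381.
θ = 52.93° or 77.14°; the smaller is 52.93°.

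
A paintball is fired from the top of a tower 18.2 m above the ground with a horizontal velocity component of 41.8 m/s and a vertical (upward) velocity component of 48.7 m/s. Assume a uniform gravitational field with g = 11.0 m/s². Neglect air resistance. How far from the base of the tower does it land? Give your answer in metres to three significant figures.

The projectile lands when y = 18.2 + (48.70) t − ½·11.0·t² = 0. Positive root: t = (48.70 + √(48.70² + 2·11.0·18.2)) / 11.0 = (48.70 + 52.65) / 11.0 = 9.214 s.
Horizontal distance: R = vₓ t = 41.80 × 9.214 = 385.1 m.

385 m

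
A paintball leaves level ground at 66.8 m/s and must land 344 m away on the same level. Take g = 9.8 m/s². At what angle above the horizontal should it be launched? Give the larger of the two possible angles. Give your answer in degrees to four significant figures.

65.47°

R = v₀² sin 2θ / g gives sin 2θ = gR/v₀² = 9.80·344/66.8² = 0.7555.
2θ = 49.07° or 180° − 49.07° = 130.9°, so θ = 24.53° or 65.47°.
The larger angle is 65.47°.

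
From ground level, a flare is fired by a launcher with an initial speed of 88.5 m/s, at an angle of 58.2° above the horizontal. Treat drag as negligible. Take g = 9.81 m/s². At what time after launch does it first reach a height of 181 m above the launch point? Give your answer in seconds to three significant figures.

2.99 s

Components: vₓ = 88.50 cos 58.2° = 46.64 m/s, v_y0 = 88.50 sin 58.2° = 75.22 m/s.
Height y(t) = 75.22 t − 4.905 t² = 181 gives 4.905 t² − 75.22 t + 181 = 0.
Quadratic formula: t = (75.22 ± √2106.2) / 9.81 = (75.22 ± 45.89) / 9.81 → t = 2.989 s or 12.35 s.
The first (ascending) time is 2.989 s.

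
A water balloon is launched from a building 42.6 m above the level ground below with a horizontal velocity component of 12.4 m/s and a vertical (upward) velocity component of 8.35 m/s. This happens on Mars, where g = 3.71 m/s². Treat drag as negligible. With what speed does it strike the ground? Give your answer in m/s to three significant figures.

23.2 m/s

With up positive and y = 0 at the ground: y(t) = 42.6 + (8.350) t − 1.855 t². Setting y = 0 and taking the positive root: t = [8.350 + √(8.350² + 2·3.71·42.6)] / 3.71 = (8.350 + 19.64) / 3.71 = 7.545 s.
Vertical velocity at impact: v_y = v_y0 − g t = 8.350 − 3.71 × 7.545 = −19.64 m/s.
Speed: |v| = √(vₓ² + v_y²) = √(12.40² + 19.64²) = 23.23 m/s.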